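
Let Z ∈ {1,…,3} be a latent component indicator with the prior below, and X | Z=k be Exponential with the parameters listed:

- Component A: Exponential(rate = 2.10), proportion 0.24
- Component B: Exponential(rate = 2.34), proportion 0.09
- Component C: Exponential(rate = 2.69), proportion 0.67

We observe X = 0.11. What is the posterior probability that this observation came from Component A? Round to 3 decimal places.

The responsibility of component k is w_k f_k(x) divided by Σ_j w_j f_j(x).
Evaluate each component's likelihood at the observed value:
  L_A = 1.66685
  L_B = 1.80896
  L_C = 2.00099
Multiply by the mixture weights:
  w_A·L_A = 0.24 × 1.66685 = 0.400045
  w_B·L_B = 0.09 × 1.80896 = 0.162806
  w_C·L_C = 0.67 × 2.00099 = 1.34066
Evidence: 0.400045 + 0.162806 + 1.34066 = 1.90351
So the posterior for Component A is 0.400045 / 1.90351 ≈ 0.210.

0.210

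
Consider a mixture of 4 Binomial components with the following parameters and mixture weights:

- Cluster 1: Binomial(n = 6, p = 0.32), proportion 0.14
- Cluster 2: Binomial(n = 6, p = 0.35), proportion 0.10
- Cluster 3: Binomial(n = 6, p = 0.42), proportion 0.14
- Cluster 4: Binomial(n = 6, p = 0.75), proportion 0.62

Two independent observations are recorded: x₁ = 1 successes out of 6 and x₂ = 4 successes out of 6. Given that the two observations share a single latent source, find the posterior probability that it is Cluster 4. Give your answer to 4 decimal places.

By Bayes' theorem, P(k | x) = π_k f_k(x) / Σ_j π_j f_j(x).
Since both observations come from the same component, the likelihood for component k is f_k(x₁)·f_k(x₂).
  p_1 = [C(6,1)·0.32^1·0.68^5 = 6·0.32·0.145393 = 0.279155] × [0.0727292] = 0.0203027
  p_2 = [C(6,1)·0.35^1·0.65^5 = 6·0.35·0.116029 = 0.243661] × [0.0951021] = 0.0231727
  p_3 = [C(6,1)·0.42^1·0.58^5 = 6·0.42·0.0656357 = 0.165402] × [0.157016] = 0.0259708
  p_4 = [C(6,1)·0.75^1·0.25^5 = 6·0.75·0.000976562 = 0.00439453] × [0.296631] = 0.00130355
Prior × likelihood for each component:
  π_1·p_1 = 0.14 × 0.0203027 = 0.00284238
  π_2·p_2 = 0.10 × 0.0231727 = 0.00231727
  π_3·p_3 = 0.14 × 0.0259708 = 0.00363591
  π_4·p_4 = 0.62 × 0.00130355 = 0.000808203
Sum: 0.00284238 + 0.00231727 + 0.00363591 + 0.000808203 = 0.00960376
P(Cluster 4 | x₁, x₂) ≈ 0.0842

0.0842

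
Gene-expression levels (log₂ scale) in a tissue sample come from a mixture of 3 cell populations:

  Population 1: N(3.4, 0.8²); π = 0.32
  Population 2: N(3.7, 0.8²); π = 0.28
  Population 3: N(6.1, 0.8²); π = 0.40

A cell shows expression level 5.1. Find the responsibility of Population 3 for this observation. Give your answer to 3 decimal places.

0.661

The responsibility of component k is π_k f_k(x) divided by Σ_j π_j f_j(x).
Component likelihoods at x = 5.1:
  L_1 = 0.0521512
  L_2 = 0.107847
  L_3 = 0.228311
Multiply by the mixture weights:
  π_1·L_1 = 0.32 × 0.0521512 = 0.0166884
  π_2·L_2 = 0.28 × 0.107847 = 0.0301971
  π_3·L_3 = 0.40 × 0.228311 = 0.0913245
Denominator: 0.0166884 + 0.0301971 + 0.0913245 = 0.13821
So the posterior for Population 3 is 0.0913245 / 0.13821 ≈ 0.661.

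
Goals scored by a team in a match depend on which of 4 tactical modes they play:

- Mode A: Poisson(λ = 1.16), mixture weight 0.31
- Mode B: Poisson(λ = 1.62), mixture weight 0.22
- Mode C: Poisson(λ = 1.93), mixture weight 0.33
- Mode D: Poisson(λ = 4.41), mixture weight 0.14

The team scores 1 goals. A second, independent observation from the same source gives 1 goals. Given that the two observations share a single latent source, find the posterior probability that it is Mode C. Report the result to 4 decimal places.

0.2881

P(component k | x) = π_k·f_k(x) / marginal(x), where marginal(x) = Σ_j π_j·f_j(x).
Since both observations come from the same component, the likelihood for component k is f_k(x₁)·f_k(x₂).
  p_A = [e^(−1.16)·1.16^1/1! = 0.363644] × [0.363644] = 0.132237
  p_B = [e^(−1.62)·1.62^1/1! = 0.320596] × [0.320596] = 0.102782
  p_C = [e^(−1.93)·1.93^1/1! = 0.280136] × [0.280136] = 0.0784762
  p_D = [e^(−4.41)·4.41^1/1! = 0.0536043] × [0.0536043] = 0.00287342
Multiply by the mixture weights:
  π_A·p_A = 0.31 × 0.132237 = 0.0409935
  π_B·p_B = 0.22 × 0.102782 = 0.022612
  π_C·p_C = 0.33 × 0.0784762 = 0.0258971
  π_D·p_D = 0.14 × 0.00287342 = 0.000402279
Marginal: 0.0409935 + 0.022612 + 0.0258971 + 0.000402279 = 0.0899049
P(Mode C | data) ≈ 0.2881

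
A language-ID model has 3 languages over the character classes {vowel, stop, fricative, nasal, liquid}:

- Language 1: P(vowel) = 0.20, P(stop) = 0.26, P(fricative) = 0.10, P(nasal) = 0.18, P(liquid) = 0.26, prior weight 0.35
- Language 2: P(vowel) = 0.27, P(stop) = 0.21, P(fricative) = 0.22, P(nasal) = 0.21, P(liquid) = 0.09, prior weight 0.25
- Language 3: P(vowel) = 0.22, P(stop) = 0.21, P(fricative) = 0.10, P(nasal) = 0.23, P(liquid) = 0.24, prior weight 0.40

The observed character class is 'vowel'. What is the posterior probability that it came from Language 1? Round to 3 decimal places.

P(component k | x) = π_k·f_k(x) / marginal(x), where marginal(x) = Σ_j π_j·f_j(x).
Component likelihoods at x = 'vowel':
  p_1 = P(vowel | comp) = 0.20
  p_2 = P(vowel | comp) = 0.27
  p_3 = P(vowel | comp) = 0.22
Multiply by the mixture weights:
  π_1·p_1 = 0.35 × 0.2 = 0.07
  π_2·p_2 = 0.25 × 0.27 = 0.0675
  π_3·p_3 = 0.40 × 0.22 = 0.088
Sum: 0.07 + 0.0675 + 0.088 = 0.2255
Responsibility of Language 1: 0.07 / 0.2255 ≈ 0.310

0.310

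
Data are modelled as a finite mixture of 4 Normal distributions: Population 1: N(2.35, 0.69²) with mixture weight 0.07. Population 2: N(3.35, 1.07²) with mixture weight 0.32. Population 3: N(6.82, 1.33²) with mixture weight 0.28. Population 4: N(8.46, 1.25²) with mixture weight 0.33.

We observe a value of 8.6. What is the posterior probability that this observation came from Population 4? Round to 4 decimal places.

P(component k | x) = π_k·f_k(x) / marginal(x), where marginal(x) = Σ_j π_j·f_j(x).
Evaluate each component's likelihood at the observed value:
  p_1 = 8.82706e-19
  p_2 = 2.20745e-06
  p_3 = 0.122493
  p_4 = 0.317158
Weight by the priors:
  π_1·p_1 = 0.07 × 8.82706e-19 = 6.17894e-20
  π_2·p_2 = 0.32 × 2.20745e-06 = 7.06383e-07
  π_3·p_3 = 0.28 × 0.122493 = 0.034298
  π_4·p_4 = 0.33 × 0.317158 = 0.104662
Marginal: 6.17894e-20 + 7.06383e-07 + 0.034298 + 0.104662 = 0.138961
So the posterior for Population 4 is 0.104662 / 0.138961 ≈ 0.7532.

0.7532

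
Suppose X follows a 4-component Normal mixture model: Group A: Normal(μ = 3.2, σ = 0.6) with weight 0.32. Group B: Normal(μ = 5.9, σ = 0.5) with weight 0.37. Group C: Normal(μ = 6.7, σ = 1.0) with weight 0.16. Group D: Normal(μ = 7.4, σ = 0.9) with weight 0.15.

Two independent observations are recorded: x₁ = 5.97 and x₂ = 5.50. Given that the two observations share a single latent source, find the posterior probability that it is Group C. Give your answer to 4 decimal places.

0.0528

Apply Bayes' rule: the posterior for each component is proportional to its prior times its likelihood at x.
Since both observations come from the same component, the likelihood for component k is f_k(x₁)·f_k(x₂).
  p_A = [1.56519e-05] × [0.000428451] = 6.70606e-09
  p_B = [0.790103] × [0.579383] = 0.457773
  p_C = [0.305627] × [0.194186] = 0.0593486
  p_D = [0.125448] × [0.0477406] = 0.00598897
Multiply by the mixture weights:
  P(Z=A)·p_A = 0.32 × 6.70606e-09 = 2.14594e-09
  P(Z=B)·p_B = 0.37 × 0.457773 = 0.169376
  P(Z=C)·p_C = 0.16 × 0.0593486 = 0.00949577
  P(Z=D)·p_D = 0.15 × 0.00598897 = 0.000898346
Marginal: 2.14594e-09 + 0.169376 + 0.00949577 + 0.000898346 = 0.17977
Responsibility of Group C: 0.00949577 / 0.17977 ≈ 0.0528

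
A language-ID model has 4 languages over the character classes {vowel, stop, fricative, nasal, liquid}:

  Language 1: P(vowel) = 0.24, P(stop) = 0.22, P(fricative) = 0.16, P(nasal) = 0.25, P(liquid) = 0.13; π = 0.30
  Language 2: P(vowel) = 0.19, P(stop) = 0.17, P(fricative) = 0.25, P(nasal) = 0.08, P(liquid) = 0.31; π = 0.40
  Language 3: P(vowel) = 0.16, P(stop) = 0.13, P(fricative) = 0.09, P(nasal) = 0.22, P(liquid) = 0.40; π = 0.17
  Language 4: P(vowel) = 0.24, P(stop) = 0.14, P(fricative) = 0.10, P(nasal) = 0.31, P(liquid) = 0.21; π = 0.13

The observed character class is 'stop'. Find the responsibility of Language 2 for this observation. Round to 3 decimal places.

0.390

Apply Bayes' rule: the posterior for each component is proportional to its prior times its likelihood at x.
Component likelihoods at x = 'stop':
  f_1 = 0.22
  f_2 = 0.17
  f_3 = 0.13
  f_4 = 0.14
Prior × likelihood for each component:
  π_1·f_1 = 0.30 × 0.22 = 0.066
  π_2·f_2 = 0.40 × 0.17 = 0.068
  π_3·f_3 = 0.17 × 0.13 = 0.0221
  π_4·f_4 = 0.13 × 0.14 = 0.0182
Evidence: 0.066 + 0.068 + 0.0221 + 0.0182 = 0.1743
P(Language 2 | data) = 0.068 / 0.1743 ≈ 0.390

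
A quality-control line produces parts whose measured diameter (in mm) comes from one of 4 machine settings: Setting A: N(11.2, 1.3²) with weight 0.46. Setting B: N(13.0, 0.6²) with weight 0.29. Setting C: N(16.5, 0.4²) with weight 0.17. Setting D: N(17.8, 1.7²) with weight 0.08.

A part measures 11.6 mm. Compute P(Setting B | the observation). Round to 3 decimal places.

Apply Bayes' rule: the posterior for each component is proportional to its prior times its likelihood at x.
Normal densities:
  p_A = 0.29269
  p_B = 0.0437031
  p_C = 2.58936e-33
  p_D = 0.000303513
Unnormalised posteriors:
  π_A·p_A = 0.46 × 0.29269 = 0.134638
  π_B·p_B = 0.29 × 0.0437031 = 0.0126739
  π_C·p_C = 0.17 × 2.58936e-33 = 4.40191e-34
  π_D·p_D = 0.08 × 0.000303513 = 2.4281e-05
Evidence: 0.134638 + 0.0126739 + 4.40191e-34 + 2.4281e-05 = 0.147336
P(Setting B | 11.6 mm) ≈ 0.086

0.086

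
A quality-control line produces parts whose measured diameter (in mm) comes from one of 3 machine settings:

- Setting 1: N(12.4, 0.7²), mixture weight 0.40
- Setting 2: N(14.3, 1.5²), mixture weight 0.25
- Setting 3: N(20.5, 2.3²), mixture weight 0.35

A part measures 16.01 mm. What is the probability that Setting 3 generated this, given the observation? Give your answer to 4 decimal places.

P(component k | x) = π_k·f_k(x) / marginal(x), where marginal(x) = Σ_j π_j·f_j(x).
Component likelihoods at x = 16.01 mm:
  p_1 = (1/(0.7·√(2π)))·exp(−(16.01−12.4)²/(2·0.7²)) = 0.569918·exp(-13.29806) = 9.56175e-07
  p_2 = (1/(1.5·√(2π)))·exp(−(16.01−14.3)²/(2·1.5²)) = 0.265962·exp(-0.64980) = 0.138872
  p_3 = (1/(2.3·√(2π)))·exp(−(16.01−20.5)²/(2·2.3²)) = 0.173453·exp(-1.90549) = 0.0258011
Unnormalised posteriors:
  π_1·p_1 = 0.40 × 9.56175e-07 = 3.8247e-07
  π_2·p_2 = 0.25 × 0.138872 = 0.034718
  π_3·p_3 = 0.35 × 0.0258011 = 0.00903038
Sum: 3.8247e-07 + 0.034718 + 0.00903038 = 0.0437487
Responsibility of Setting 3: 0.00903038 / 0.0437487 ≈ 0.2064

0.2064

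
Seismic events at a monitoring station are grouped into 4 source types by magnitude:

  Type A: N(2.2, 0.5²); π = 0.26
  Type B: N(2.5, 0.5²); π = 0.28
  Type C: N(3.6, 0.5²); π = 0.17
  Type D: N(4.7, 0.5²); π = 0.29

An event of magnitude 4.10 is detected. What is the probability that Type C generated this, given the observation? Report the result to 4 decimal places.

0.4189

Posterior ∝ prior × likelihood, so P(k | x) ∝ P(Z=k) f_k(x); normalise over all components.
Evaluate each component's likelihood at the observed value:
  f_A = 0.000583894
  f_B = 0.00476818
  f_C = 0.483941
  f_D = 0.388372
Weight by the priors:
  P(Z=A)·f_A = 0.26 × 0.000583894 = 0.000151812
  P(Z=B)·f_B = 0.28 × 0.00476818 = 0.00133509
  P(Z=C)·f_C = 0.17 × 0.483941 = 0.08227
  P(Z=D)·f_D = 0.29 × 0.388372 = 0.112628
Normaliser: 0.000151812 + 0.00133509 + 0.08227 + 0.112628 = 0.196385
Responsibility of Type C: 0.08227 / 0.196385 ≈ 0.4189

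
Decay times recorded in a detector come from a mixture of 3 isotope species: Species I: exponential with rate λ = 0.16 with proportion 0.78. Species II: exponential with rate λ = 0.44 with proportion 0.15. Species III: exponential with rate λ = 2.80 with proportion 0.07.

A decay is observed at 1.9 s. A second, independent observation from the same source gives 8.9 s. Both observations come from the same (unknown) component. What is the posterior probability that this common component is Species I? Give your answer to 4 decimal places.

0.9340

Apply Bayes' rule: the posterior for each component is proportional to its prior times its likelihood at x.
Since both observations come from the same component, the likelihood for component k is f_k(x₁)·f_k(x₂).
  p_I = [0.118058] × [0.0385199] = 0.00454757
  p_II = [0.190714] × [0.00876507] = 0.00167162
  p_III = [0.0136997] × [4.2125e-11] = 5.771e-13
Prior × likelihood for each component:
  w_I·p_I = 0.78 × 0.00454757 = 0.0035471
  w_II·p_II = 0.15 × 0.00167162 = 0.000250743
  w_III·p_III = 0.07 × 5.771e-13 = 4.0397e-14
Normaliser: 0.0035471 + 0.000250743 + 4.0397e-14 = 0.00379785
P(Species I | x) = 0.0035471 / 0.00379785 ≈ 0.9340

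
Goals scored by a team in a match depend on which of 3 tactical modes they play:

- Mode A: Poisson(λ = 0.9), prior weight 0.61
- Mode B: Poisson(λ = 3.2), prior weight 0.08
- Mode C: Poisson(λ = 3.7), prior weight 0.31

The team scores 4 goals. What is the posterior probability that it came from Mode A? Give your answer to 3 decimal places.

0.084

The responsibility of component k is π_k f_k(x) divided by Σ_j π_j f_j(x).
Component likelihoods at x = 4 goals:
  L_A = e^(−0.9)·0.9^4/4! = 0.0111146
  L_B = e^(−3.2)·3.2^4/4! = 0.178093
  L_C = e^(−3.7)·3.7^4/4! = 0.193066
Multiply by the mixture weights:
  π_A·L_A = 0.61 × 0.0111146 = 0.0067799
  π_B·L_B = 0.08 × 0.178093 = 0.0142474
  π_C·L_C = 0.31 × 0.193066 = 0.0598505
Marginal: 0.0067799 + 0.0142474 + 0.0598505 = 0.0808778
So the posterior for Mode A is 0.0067799 / 0.0808778 ≈ 0.084.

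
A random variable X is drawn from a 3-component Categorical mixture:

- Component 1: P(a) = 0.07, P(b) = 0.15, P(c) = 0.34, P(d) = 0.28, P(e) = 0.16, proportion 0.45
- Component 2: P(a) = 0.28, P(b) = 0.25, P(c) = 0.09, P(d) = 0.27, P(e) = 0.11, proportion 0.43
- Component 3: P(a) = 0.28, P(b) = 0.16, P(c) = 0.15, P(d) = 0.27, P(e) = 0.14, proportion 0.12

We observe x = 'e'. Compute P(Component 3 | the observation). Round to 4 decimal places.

By Bayes' theorem, P(k | x) = π_k f_k(x) / Σ_j π_j f_j(x).
Component likelihoods at x = 'e':
  p_1 = 0.16
  p_2 = 0.11
  p_3 = 0.14
Multiply by the mixture weights:
  π_1·p_1 = 0.45 × 0.16 = 0.072
  π_2·p_2 = 0.43 × 0.11 = 0.0473
  π_3·p_3 = 0.12 × 0.14 = 0.0168
Denominator: 0.072 + 0.0473 + 0.0168 = 0.1361
So the posterior for Component 3 is 0.0168 / 0.1361 ≈ 0.1234.

0.1234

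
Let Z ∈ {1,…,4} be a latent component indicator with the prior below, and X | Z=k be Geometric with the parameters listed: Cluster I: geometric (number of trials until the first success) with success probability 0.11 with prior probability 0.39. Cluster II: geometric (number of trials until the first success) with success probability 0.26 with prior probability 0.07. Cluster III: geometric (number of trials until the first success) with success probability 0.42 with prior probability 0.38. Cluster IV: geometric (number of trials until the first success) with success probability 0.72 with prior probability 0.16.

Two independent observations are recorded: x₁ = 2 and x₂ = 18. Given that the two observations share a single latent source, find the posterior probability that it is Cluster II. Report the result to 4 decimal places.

0.0347

The responsibility of component k is π_k f_k(x) divided by Σ_j π_j f_j(x).
Since both observations come from the same component, the likelihood for component k is f_k(x₁)·f_k(x₂).
  L_I = [0.0979] × [0.0151713] = 0.00148527
  L_II = [0.1924] × [0.00155565] = 0.000299308
  L_III = [0.2436] × [3.99508e-05] = 9.73201e-06
  L_IV = [0.2016] × [2.87752e-10] = 5.80109e-11
Unnormalised posteriors:
  π_I·L_I = 0.39 × 0.00148527 = 0.000579255
  π_II·L_II = 0.07 × 0.000299308 = 2.09515e-05
  π_III·L_III = 0.38 × 9.73201e-06 = 3.69816e-06
  π_IV·L_IV = 0.16 × 5.80109e-11 = 9.28174e-12
Normaliser: 0.000579255 + 2.09515e-05 + 3.69816e-06 + 9.28174e-12 = 0.000603905
P(Cluster II | data) = 2.09515e-05 / 0.000603905 ≈ 0.0347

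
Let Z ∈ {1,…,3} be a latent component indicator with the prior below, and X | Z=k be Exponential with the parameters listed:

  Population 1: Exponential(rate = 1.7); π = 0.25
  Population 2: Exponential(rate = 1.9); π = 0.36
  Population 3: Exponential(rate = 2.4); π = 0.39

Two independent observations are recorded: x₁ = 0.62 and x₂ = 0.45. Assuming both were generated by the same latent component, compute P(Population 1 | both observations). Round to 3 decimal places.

Posterior ∝ prior × likelihood, so P(k | x) ∝ P(Z=k) f_k(x); normalise over all components.
Since both observations come from the same component, the likelihood for component k is f_k(x₁)·f_k(x₂).
  L_1 = [0.592519] × [0.791068] = 0.468723
  L_2 = [0.584998] × [0.808038] = 0.472701
  L_3 = [0.541977] × [0.815029] = 0.441727
Multiply by the mixture weights:
  P(Z=1)·L_1 = 0.25 × 0.468723 = 0.117181
  P(Z=2)·L_2 = 0.36 × 0.472701 = 0.170172
  P(Z=3)·L_3 = 0.39 × 0.441727 = 0.172274
Marginal: 0.117181 + 0.170172 + 0.172274 = 0.459627
Responsibility of Population 1: 0.117181 / 0.459627 ≈ 0.255

0.255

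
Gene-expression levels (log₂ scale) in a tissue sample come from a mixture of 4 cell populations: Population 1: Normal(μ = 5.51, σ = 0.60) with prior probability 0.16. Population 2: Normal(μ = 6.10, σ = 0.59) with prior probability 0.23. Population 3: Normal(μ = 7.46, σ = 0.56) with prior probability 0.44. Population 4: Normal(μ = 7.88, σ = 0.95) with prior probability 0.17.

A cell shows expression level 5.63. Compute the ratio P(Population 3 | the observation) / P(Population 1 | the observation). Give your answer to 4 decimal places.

The posterior odds equal the prior odds times the likelihood ratio: (w_i/w_j)·(f_i(x)/f_j(x)).
Component likelihoods at x = 5.63:
  f_1 = (1/(0.60·√(2π)))·exp(−(5.63−5.51)²/(2·0.60²)) = 0.664904·exp(-0.02000) = 0.651738
  f_2 = (1/(0.59·√(2π)))·exp(−(5.63−6.10)²/(2·0.59²)) = 0.676173·exp(-0.31729) = 0.492333
  f_3 = (1/(0.56·√(2π)))·exp(−(5.63−7.46)²/(2·0.56²)) = 0.712397·exp(-5.33945) = 0.00341846
  f_4 = (1/(0.95·√(2π)))·exp(−(5.63−7.88)²/(2·0.95²)) = 0.419939·exp(-2.80471) = 0.0254166
Posterior odds = (w_3·f_3) / (w_1·f_1) = (0.44·0.00341846) / (0.16·0.651738) = 0.00150412 / 0.104278 ≈ 0.0144

0.0144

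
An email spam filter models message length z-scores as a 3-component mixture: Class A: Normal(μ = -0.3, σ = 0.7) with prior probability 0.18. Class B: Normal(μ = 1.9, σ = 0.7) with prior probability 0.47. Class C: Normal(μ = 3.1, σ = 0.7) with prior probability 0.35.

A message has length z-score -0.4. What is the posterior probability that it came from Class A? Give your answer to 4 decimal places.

The responsibility of component k is P(Z=k) f_k(x) divided by Σ_j P(Z=j) f_j(x).
Evaluate each component's likelihood at the observed value:
  p_A = (1/(0.7·√(2π)))·exp(−(-0.4−-0.3)²/(2·0.7²)) = 0.569918·exp(-0.01020) = 0.564132
  p_B = (1/(0.7·√(2π)))·exp(−(-0.4−1.9)²/(2·0.7²)) = 0.569918·exp(-5.39796) = 0.00257934
  p_C = (1/(0.7·√(2π)))·exp(−(-0.4−3.1)²/(2·0.7²)) = 0.569918·exp(-12.50000) = 2.12389e-06
Multiply by the mixture weights:
  P(Z=A)·p_A = 0.18 × 0.564132 = 0.101544
  P(Z=B)·p_B = 0.47 × 0.00257934 = 0.00121229
  P(Z=C)·p_C = 0.35 × 2.12389e-06 = 7.4336e-07
Evidence: 0.101544 + 0.00121229 + 7.4336e-07 = 0.102757
P(Class A | -0.4) = 0.101544 / 0.102757 ≈ 0.9882

0.9882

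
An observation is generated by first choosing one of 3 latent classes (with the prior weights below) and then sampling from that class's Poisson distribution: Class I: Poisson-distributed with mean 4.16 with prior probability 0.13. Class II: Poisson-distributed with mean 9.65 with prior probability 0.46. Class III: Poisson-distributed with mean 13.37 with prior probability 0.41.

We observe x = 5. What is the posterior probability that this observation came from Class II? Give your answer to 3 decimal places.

0.470

By Bayes' theorem, P(k | x) = π_k f_k(x) / Σ_j π_j f_j(x).
Poisson probabilities:
  f_I = e^(−4.16)·4.16^5/5! = 0.162039
  f_II = e^(−9.65)·9.65^5/5! = 0.0449276
  f_III = e^(−13.37)·13.37^5/5! = 0.00555851
Weight by the priors:
  π_I·f_I = 0.13 × 0.162039 = 0.0210651
  π_II·f_II = 0.46 × 0.0449276 = 0.0206667
  π_III·f_III = 0.41 × 0.00555851 = 0.00227899
Evidence: 0.0210651 + 0.0206667 + 0.00227899 = 0.0440108
P(Class II | data) = 0.0206667 / 0.0440108 ≈ 0.470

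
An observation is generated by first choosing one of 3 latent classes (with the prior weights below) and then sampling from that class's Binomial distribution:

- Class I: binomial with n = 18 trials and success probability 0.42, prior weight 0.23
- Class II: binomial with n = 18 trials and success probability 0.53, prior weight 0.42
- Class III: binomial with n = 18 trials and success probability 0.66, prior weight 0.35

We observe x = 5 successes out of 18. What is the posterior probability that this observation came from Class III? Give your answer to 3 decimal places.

0.010

Apply Bayes' rule: the posterior for each component is proportional to its prior times its likelihood at x.
Evaluate each component's likelihood at the observed value:
  f_I = C(18,5)·0.42^5·0.58^13 = 8568·0.0130691·0.000840551 = 0.0941217
  f_II = C(18,5)·0.53^5·0.47^13 = 8568·0.0418195·5.461e-05 = 0.0195673
  f_III = C(18,5)·0.66^5·0.34^13 = 8568·0.125233·8.11383e-07 = 0.000870613
Multiply by the mixture weights:
  w_I·f_I = 0.23 × 0.0941217 = 0.021648
  w_II·f_II = 0.42 × 0.0195673 = 0.00821827
  w_III·f_III = 0.35 × 0.000870613 = 0.000304714
Denominator: 0.021648 + 0.00821827 + 0.000304714 = 0.030171
Responsibility of Class III: 0.000304714 / 0.030171 ≈ 0.010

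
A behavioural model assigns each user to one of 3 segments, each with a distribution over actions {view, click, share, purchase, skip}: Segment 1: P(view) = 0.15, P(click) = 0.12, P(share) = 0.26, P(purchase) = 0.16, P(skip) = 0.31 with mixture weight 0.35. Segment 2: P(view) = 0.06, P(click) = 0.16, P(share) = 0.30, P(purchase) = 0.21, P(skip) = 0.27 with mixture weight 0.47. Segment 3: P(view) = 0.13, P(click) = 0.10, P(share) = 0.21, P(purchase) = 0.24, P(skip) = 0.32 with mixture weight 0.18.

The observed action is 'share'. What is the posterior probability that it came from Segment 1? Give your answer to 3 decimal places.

0.337

By Bayes' theorem, P(k | x) = π_k f_k(x) / Σ_j π_j f_j(x).
Component likelihoods at x = 'share':
  f_1 = 0.26
  f_2 = 0.3
  f_3 = 0.21
Prior × likelihood for each component:
  π_1·f_1 = 0.35 × 0.26 = 0.091
  π_2·f_2 = 0.47 × 0.3 = 0.141
  π_3·f_3 = 0.18 × 0.21 = 0.0378
Evidence: 0.091 + 0.141 + 0.0378 = 0.2698
P(Segment 1 | x) ≈ 0.337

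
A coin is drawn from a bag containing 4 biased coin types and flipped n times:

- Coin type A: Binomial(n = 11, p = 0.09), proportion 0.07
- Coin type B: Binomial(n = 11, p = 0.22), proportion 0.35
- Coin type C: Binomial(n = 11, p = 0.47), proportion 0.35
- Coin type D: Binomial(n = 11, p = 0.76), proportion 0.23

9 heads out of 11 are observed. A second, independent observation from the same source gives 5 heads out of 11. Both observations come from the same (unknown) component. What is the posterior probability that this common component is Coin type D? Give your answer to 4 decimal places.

0.4925

Apply Bayes' rule: the posterior for each component is proportional to its prior times its likelihood at x.
Since both observations come from the same component, the likelihood for component k is f_k(x₁)·f_k(x₂).
  f_A = [C(11,9)·0.09^9·0.91^2 = 55·3.8742e-10·0.8281 = 1.76453e-08] × [0.00154918] = 2.73357e-11
  f_B = [C(11,9)·0.22^9·0.78^2 = 55·1.20727e-06·0.6084 = 4.03976e-05] × [0.0536195] = 2.1661e-06
  f_C = [C(11,9)·0.47^9·0.53^2 = 55·0.00111913·0.2809 = 0.01729] × [0.234848] = 0.00406052
  f_D = [C(11,9)·0.76^9·0.24^2 = 55·0.0845906·0.0576 = 0.267983] × [0.022386] = 0.00599908
Prior × likelihood for each component:
  π_A·f_A = 0.07 × 2.73357e-11 = 1.9135e-12
  π_B·f_B = 0.35 × 2.1661e-06 = 7.58136e-07
  π_C·f_C = 0.35 × 0.00406052 = 0.00142118
  π_D·f_D = 0.23 × 0.00599908 = 0.00137979
Marginal: 1.9135e-12 + 7.58136e-07 + 0.00142118 + 0.00137979 = 0.00280173
P(Coin type D | x₁,x₂) ≈ 0.4925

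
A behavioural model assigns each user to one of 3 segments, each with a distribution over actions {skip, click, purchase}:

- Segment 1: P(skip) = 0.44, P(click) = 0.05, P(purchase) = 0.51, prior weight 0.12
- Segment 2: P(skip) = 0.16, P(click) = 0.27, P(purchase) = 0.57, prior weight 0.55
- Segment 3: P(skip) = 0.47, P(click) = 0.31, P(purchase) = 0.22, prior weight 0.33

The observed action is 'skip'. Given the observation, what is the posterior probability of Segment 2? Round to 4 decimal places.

Apply Bayes' rule: the posterior for each component is proportional to its prior times its likelihood at x.
Categorical probabilities:
  L_1 = 0.44
  L_2 = 0.16
  L_3 = 0.47
Prior × likelihood for each component:
  P(Z=1)·L_1 = 0.12 × 0.44 = 0.0528
  P(Z=2)·L_2 = 0.55 × 0.16 = 0.088
  P(Z=3)·L_3 = 0.33 × 0.47 = 0.1551
Normaliser: 0.0528 + 0.088 + 0.1551 = 0.2959
Responsibility of Segment 2: 0.088 / 0.2959 ≈ 0.2974

0.2974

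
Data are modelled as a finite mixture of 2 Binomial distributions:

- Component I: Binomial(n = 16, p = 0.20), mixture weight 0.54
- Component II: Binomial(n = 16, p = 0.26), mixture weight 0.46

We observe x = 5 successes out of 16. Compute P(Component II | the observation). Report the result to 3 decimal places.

Apply Bayes' rule: the posterior for each component is proportional to its prior times its likelihood at x.
Component likelihoods at x = 5 successes out of 16:
  L_I = 0.120067
  L_II = 0.189103
Weight by the priors:
  P(Z=I)·L_I = 0.54 × 0.120067 = 0.064836
  P(Z=II)·L_II = 0.46 × 0.189103 = 0.0869874
Normaliser: 0.064836 + 0.0869874 = 0.151823
Responsibility of Component II: 0.0869874 / 0.151823 ≈ 0.573

0.573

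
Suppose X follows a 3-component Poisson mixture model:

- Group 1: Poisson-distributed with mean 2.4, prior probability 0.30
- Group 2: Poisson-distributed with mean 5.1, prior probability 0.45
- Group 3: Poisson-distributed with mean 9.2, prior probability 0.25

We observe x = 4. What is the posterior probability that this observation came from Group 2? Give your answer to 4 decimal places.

0.6313

Apply Bayes' rule: the posterior for each component is proportional to its prior times its likelihood at x.
Evaluate each component's likelihood at the observed value:
  p_1 = e^(−2.4)·2.4^4/4! = 0.125408
  p_2 = e^(−5.1)·5.1^4/4! = 0.171857
  p_3 = e^(−9.2)·9.2^4/4! = 0.03016
Multiply by the mixture weights:
  π_1·p_1 = 0.30 × 0.125408 = 0.0376225
  π_2·p_2 = 0.45 × 0.171857 = 0.0773357
  π_3·p_3 = 0.25 × 0.03016 = 0.00753999
Denominator: 0.0376225 + 0.0773357 + 0.00753999 = 0.122498
So the posterior for Group 2 is 0.0773357 / 0.122498 ≈ 0.6313.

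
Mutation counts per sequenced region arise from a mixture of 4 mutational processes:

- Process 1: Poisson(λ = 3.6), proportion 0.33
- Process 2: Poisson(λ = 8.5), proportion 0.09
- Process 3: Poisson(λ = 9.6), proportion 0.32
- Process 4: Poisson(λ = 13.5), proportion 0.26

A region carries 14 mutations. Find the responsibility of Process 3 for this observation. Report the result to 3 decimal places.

Posterior ∝ prior × likelihood, so P(k | x) ∝ π_k f_k(x); normalise over all components.
Component likelihoods at x = 14 mutations:
  p_1 = 1.92472e-05
  p_2 = 0.0239858
  p_3 = 0.0438694
  p_4 = 0.105024
Prior × likelihood for each component:
  π_1·p_1 = 0.33 × 1.92472e-05 = 6.35156e-06
  π_2·p_2 = 0.09 × 0.0239858 = 0.00215872
  π_3·p_3 = 0.32 × 0.0438694 = 0.0140382
  π_4·p_4 = 0.26 × 0.105024 = 0.0273063
Denominator: 6.35156e-06 + 0.00215872 + 0.0140382 + 0.0273063 = 0.0435095
So the posterior for Process 3 is 0.0140382 / 0.0435095 ≈ 0.323.

0.323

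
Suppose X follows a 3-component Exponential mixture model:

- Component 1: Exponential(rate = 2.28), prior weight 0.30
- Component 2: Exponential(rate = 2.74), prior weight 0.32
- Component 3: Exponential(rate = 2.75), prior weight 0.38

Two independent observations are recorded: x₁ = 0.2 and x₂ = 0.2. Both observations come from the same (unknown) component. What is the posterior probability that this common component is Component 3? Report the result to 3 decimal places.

0.401

P(component k | x) = w_k·f_k(x) / marginal(x), where marginal(x) = Σ_j w_j·f_j(x).
Since both observations come from the same component, the likelihood for component k is f_k(x₁)·f_k(x₂).
  L_1 = [2.28·e^(−2.28·0.2) = 2.28·e^(−0.4560) = 1.4451] × [1.4451] = 2.0883
  L_2 = [2.74·e^(−2.74·0.2) = 2.74·e^(−0.5480) = 1.58401] × [1.58401] = 2.50908
  L_3 = [2.75·e^(−2.75·0.2) = 2.75·e^(−0.5500) = 1.58661] × [1.58661] = 2.51734
Unnormalised posteriors:
  w_1·L_1 = 0.30 × 2.0883 = 0.62649
  w_2·L_2 = 0.32 × 2.50908 = 0.802905
  w_3·L_3 = 0.38 × 2.51734 = 0.956588
Normaliser: 0.62649 + 0.802905 + 0.956588 = 2.38598
P(Component 3 | x) = 0.956588 / 2.38598 ≈ 0.401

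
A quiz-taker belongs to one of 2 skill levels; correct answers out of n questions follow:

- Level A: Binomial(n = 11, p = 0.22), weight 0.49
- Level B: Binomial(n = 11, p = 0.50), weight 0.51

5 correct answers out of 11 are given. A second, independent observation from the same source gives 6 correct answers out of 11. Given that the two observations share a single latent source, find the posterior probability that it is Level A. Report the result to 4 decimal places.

0.0151

P(component k | x) = π_k·f_k(x) / marginal(x), where marginal(x) = Σ_j π_j·f_j(x).
Since both observations come from the same component, the likelihood for component k is f_k(x₁)·f_k(x₂).
  p_A = [C(11,5)·0.22^5·0.78^6 = 462·0.000515363·0.2252 = 0.0536195] × [0.0151235] = 0.000810913
  p_B = [C(11,5)·0.50^5·0.50^6 = 462·0.03125·0.015625 = 0.225586] × [0.225586] = 0.050889
Unnormalised posteriors:
  π_A·p_A = 0.49 × 0.000810913 = 0.000397347
  π_B·p_B = 0.51 × 0.050889 = 0.0259534
Normaliser: 0.000397347 + 0.0259534 = 0.0263507
P(Level A | data) = 0.000397347 / 0.0263507 ≈ 0.0151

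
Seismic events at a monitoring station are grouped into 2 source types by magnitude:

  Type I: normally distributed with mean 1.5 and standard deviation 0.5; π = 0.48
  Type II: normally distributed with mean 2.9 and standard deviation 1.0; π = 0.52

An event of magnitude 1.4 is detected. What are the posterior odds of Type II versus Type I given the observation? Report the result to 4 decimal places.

0.1794

Posterior odds = (π_i f_i(x)) / (π_j f_j(x)); the normalising sum cancels.
Normal densities:
  L_I = 0.782085
  L_II = 0.129518
Posterior odds = (π_II·L_II) / (π_I·L_I) = (0.52·0.129518) / (0.48·0.782085) = 0.0673491 / 0.375401 ≈ 0.1794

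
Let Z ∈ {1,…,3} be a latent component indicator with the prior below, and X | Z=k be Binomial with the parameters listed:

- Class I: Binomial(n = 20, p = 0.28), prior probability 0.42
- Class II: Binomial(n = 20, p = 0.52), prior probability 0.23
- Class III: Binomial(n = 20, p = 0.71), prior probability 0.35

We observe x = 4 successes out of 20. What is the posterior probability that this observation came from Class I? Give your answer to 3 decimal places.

By Bayes' theorem, P(k | x) = w_k f_k(x) / Σ_j w_j f_j(x).
Binomial probabilities:
  f_I = C(20,4)·0.28^4·0.72^16 = 4845·0.00614656·0.00521579 = 0.155327
  f_II = C(20,4)·0.52^4·0.48^16 = 4845·0.0731162·7.94072e-06 = 0.00281298
  f_III = C(20,4)·0.71^4·0.29^16 = 4845·0.254117·2.50246e-09 = 3.08102e-06
Unnormalised posteriors:
  w_I·f_I = 0.42 × 0.155327 = 0.0652372
  w_II·f_II = 0.23 × 0.00281298 = 0.000646986
  w_III·f_III = 0.35 × 3.08102e-06 = 1.07836e-06
Sum: 0.0652372 + 0.000646986 + 1.07836e-06 = 0.0658852
P(Class I | 4 successes out of 20) ≈ 0.990

0.990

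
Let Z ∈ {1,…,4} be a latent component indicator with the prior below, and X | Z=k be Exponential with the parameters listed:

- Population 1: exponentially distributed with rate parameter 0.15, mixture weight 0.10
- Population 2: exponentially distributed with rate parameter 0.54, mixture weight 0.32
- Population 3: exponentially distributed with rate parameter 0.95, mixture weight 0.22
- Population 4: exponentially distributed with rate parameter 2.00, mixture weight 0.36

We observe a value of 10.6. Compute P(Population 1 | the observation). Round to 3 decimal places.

The responsibility of component k is w_k f_k(x) divided by Σ_j w_j f_j(x).
Component likelihoods at x = 10.6:
  L_1 = 0.15·e^(−0.15·10.6) = 0.15·e^(−1.5900) = 0.0305888
  L_2 = 0.54·e^(−0.54·10.6) = 0.54·e^(−5.7240) = 0.00176397
  L_3 = 0.95·e^(−0.95·10.6) = 0.95·e^(−10.0700) = 4.02141e-05
  L_4 = 2.00·e^(−2.00·10.6) = 2.00·e^(−21.2000) = 1.24162e-09
Multiply by the mixture weights:
  w_1·L_1 = 0.10 × 0.0305888 = 0.00305888
  w_2·L_2 = 0.32 × 0.00176397 = 0.000564472
  w_3·L_3 = 0.22 × 4.02141e-05 = 8.8471e-06
  w_4·L_4 = 0.36 × 1.24162e-09 = 4.46981e-10
Marginal: 0.00305888 + 0.000564472 + 8.8471e-06 + 4.46981e-10 = 0.0036322
Responsibility of Population 1: 0.00305888 / 0.0036322 ≈ 0.842

0.842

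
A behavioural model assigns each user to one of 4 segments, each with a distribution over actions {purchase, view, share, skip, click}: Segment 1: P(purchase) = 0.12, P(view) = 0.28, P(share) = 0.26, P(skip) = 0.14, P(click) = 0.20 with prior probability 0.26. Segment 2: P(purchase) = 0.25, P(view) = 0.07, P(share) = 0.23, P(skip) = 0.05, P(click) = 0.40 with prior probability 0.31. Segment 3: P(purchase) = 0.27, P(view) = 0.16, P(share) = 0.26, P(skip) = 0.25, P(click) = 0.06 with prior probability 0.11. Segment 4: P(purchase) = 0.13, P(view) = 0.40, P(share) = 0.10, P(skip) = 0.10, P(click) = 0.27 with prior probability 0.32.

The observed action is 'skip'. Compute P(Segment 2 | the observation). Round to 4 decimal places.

0.1391

The responsibility of component k is π_k f_k(x) divided by Σ_j π_j f_j(x).
Component likelihoods at x = 'skip':
  L_1 = 0.14
  L_2 = 0.05
  L_3 = 0.25
  L_4 = 0.1
Prior × likelihood for each component:
  π_1·L_1 = 0.26 × 0.14 = 0.0364
  π_2·L_2 = 0.31 × 0.05 = 0.0155
  π_3·L_3 = 0.11 × 0.25 = 0.0275
  π_4·L_4 = 0.32 × 0.1 = 0.032
Normaliser: 0.0364 + 0.0155 + 0.0275 + 0.032 = 0.1114
P(Segment 2 | data) = 0.0155 / 0.1114 ≈ 0.1391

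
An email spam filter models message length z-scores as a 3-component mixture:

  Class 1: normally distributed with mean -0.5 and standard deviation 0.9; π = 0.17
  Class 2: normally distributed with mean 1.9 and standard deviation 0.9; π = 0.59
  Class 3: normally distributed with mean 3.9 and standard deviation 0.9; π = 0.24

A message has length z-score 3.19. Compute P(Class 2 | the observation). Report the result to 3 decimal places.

P(component k | x) = π_k·f_k(x) / marginal(x), where marginal(x) = Σ_j π_j·f_j(x).
Component likelihoods at x = 3.19:
  L_1 = 9.91796e-05
  L_2 = 0.15869
  L_3 = 0.324733
Prior × likelihood for each component:
  π_1·L_1 = 0.17 × 9.91796e-05 = 1.68605e-05
  π_2·L_2 = 0.59 × 0.15869 = 0.0936273
  π_3·L_3 = 0.24 × 0.324733 = 0.077936
Marginal: 1.68605e-05 + 0.0936273 + 0.077936 = 0.17158
Responsibility of Class 2: 0.0936273 / 0.17158 ≈ 0.546

0.546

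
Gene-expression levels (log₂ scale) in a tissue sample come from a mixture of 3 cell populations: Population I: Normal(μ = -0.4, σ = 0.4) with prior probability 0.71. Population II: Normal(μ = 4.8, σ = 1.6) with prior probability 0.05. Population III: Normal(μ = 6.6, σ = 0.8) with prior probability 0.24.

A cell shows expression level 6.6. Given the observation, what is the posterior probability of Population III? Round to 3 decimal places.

The responsibility of component k is P(Z=k) f_k(x) divided by Σ_j P(Z=j) f_j(x).
Evaluate each component's likelihood at the observed value:
  f_I = (1/(0.4·√(2π)))·exp(−(6.6−-0.4)²/(2·0.4²)) = 0.997356·exp(-153.12500) = 3.14418e-67
  f_II = (1/(1.6·√(2π)))·exp(−(6.6−4.8)²/(2·1.6²)) = 0.249339·exp(-0.63281) = 0.132423
  f_III = (1/(0.8·√(2π)))·exp(−(6.6−6.6)²/(2·0.8²)) = 0.498678·exp(-0.00000) = 0.498678
Prior × likelihood for each component:
  P(Z=I)·f_I = 0.71 × 3.14418e-67 = 2.23237e-67
  P(Z=II)·f_II = 0.05 × 0.132423 = 0.00662115
  P(Z=III)·f_III = 0.24 × 0.498678 = 0.119683
Sum: 2.23237e-67 + 0.00662115 + 0.119683 = 0.126304
P(Population III | x) = 0.119683 / 0.126304 ≈ 0.948

0.948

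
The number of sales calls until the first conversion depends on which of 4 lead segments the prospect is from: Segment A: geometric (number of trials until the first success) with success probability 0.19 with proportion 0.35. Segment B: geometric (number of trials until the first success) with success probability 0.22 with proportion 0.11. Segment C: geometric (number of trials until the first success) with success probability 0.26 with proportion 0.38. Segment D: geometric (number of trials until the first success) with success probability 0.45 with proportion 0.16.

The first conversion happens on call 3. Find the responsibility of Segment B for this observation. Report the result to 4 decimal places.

0.1097

Apply Bayes' rule: the posterior for each component is proportional to its prior times its likelihood at x.
Geometric probabilities:
  p_A = 0.19·(1−0.19)^2 = 0.19·0.6561 = 0.124659
  p_B = 0.22·(1−0.22)^2 = 0.22·0.6084 = 0.133848
  p_C = 0.26·(1−0.26)^2 = 0.26·0.5476 = 0.142376
  p_D = 0.45·(1−0.45)^2 = 0.45·0.3025 = 0.136125
Unnormalised posteriors:
  π_A·p_A = 0.35 × 0.124659 = 0.0436307
  π_B·p_B = 0.11 × 0.133848 = 0.0147233
  π_C·p_C = 0.38 × 0.142376 = 0.0541029
  π_D·p_D = 0.16 × 0.136125 = 0.02178
Evidence: 0.0436307 + 0.0147233 + 0.0541029 + 0.02178 = 0.134237
P(Segment B | data) = 0.0147233 / 0.134237 ≈ 0.1097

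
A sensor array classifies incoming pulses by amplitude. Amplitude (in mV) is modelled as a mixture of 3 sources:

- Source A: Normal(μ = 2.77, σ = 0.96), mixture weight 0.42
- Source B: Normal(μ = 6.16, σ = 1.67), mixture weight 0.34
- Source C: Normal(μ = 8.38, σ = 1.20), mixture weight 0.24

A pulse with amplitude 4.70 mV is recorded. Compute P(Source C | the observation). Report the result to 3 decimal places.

By Bayes' theorem, P(k | x) = π_k f_k(x) / Σ_j π_j f_j(x).
Evaluate each component's likelihood at the observed value:
  L_A = 0.055078
  L_B = 0.163014
  L_C = 0.00301703
Multiply by the mixture weights:
  π_A·L_A = 0.42 × 0.055078 = 0.0231328
  π_B·L_B = 0.34 × 0.163014 = 0.0554247
  π_C·L_C = 0.24 × 0.00301703 = 0.000724087
Evidence: 0.0231328 + 0.0554247 + 0.000724087 = 0.0792816
P(Source C | x) = 0.000724087 / 0.0792816 ≈ 0.009

0.009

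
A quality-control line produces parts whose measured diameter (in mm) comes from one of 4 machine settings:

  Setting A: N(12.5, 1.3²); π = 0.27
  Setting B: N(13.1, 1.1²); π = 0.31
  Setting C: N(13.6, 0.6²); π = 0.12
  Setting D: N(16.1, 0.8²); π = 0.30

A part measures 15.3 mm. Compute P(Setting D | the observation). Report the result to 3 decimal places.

The responsibility of component k is π_k f_k(x) divided by Σ_j π_j f_j(x).
Component likelihoods at x = 15.3 mm:
  L_A = 0.0301723
  L_B = 0.0490827
  L_C = 0.0120102
  L_D = 0.302463
Weight by the priors:
  π_A·L_A = 0.27 × 0.0301723 = 0.00814653
  π_B·L_B = 0.31 × 0.0490827 = 0.0152156
  π_C·L_C = 0.12 × 0.0120102 = 0.00144122
  π_D·L_D = 0.30 × 0.302463 = 0.090739
Sum: 0.00814653 + 0.0152156 + 0.00144122 + 0.090739 = 0.115542
P(Setting D | x) = 0.090739 / 0.115542 ≈ 0.785

0.785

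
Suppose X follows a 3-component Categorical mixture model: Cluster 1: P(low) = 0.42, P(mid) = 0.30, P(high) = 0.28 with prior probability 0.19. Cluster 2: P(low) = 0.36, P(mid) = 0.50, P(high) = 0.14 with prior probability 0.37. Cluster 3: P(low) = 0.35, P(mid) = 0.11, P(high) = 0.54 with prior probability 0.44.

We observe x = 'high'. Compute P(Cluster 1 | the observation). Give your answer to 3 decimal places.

The responsibility of component k is P(Z=k) f_k(x) divided by Σ_j P(Z=j) f_j(x).
Evaluate each component's likelihood at the observed value:
  p_1 = 0.28
  p_2 = 0.14
  p_3 = 0.54
Prior × likelihood for each component:
  P(Z=1)·p_1 = 0.19 × 0.28 = 0.0532
  P(Z=2)·p_2 = 0.37 × 0.14 = 0.0518
  P(Z=3)·p_3 = 0.44 × 0.54 = 0.2376
Evidence: 0.0532 + 0.0518 + 0.2376 = 0.3426
P(Cluster 1 | 'high') = 0.0532 / 0.3426 ≈ 0.155

0.155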